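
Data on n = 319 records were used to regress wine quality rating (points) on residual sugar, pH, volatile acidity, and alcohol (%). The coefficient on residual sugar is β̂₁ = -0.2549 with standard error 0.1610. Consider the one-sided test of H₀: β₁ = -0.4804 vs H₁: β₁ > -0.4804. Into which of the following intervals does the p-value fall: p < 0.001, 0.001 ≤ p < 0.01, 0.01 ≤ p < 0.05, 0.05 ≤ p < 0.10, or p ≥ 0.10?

0.05 ≤ p < 0.10

t = (-0.2549 − (-0.4804)) / 0.1610 = 1.401.
df = n − k − 1 = 319 − 4 − 1 = 314.
One-sided p = P(T_{314} > t) ≈ 0.0812.
So 0.05 ≤ p < 0.10.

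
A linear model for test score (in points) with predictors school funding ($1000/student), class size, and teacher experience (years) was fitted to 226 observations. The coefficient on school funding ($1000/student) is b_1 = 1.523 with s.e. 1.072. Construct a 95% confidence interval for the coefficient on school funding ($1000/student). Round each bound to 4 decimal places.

df = n − k − 1 = 226 − 3 − 1 = 222.
t* = t_{0.025, 222} = 1.970707.
Margin = t* × SE = 1.970707 × 1.072 = 2.112598.
CI: 1.523 ± 2.112598 → (-0.5896, 3.6356).
With 95% confidence, each one-unit increase in school funding ($1000/student) is associated with a change of between -0.5896 and 3.6356 points in test score, holding the other predictors fixed.

(-0.5896, 3.6356)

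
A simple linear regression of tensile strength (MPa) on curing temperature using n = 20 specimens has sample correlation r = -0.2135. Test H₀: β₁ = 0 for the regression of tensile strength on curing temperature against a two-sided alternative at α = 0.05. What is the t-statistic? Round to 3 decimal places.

t = r·√(n − 2)/√(1 − r²) = -0.2135·√18/√0.954418 = -0.927.
df = n − 2 = 18.
Two-sided p ≈ 0.3661, which is ≥ 0.05, so fail to reject H₀.
The data do not give significant evidence of a linear association between curing temperature and tensile strength.

t = -0.927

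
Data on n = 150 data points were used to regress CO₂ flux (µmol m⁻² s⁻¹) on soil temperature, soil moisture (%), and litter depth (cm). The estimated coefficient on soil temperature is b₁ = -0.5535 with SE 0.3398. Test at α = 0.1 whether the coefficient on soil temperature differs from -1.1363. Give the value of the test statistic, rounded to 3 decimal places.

H₀: β₁ = -1.1363 vs H₁: β₁ ≠ -1.1363.
t = (b₁ − β₁⁰)/SE = (-0.5535 − (-1.1363)) / 0.3398 = 1.715.
df = n − k − 1 = 150 − 3 − 1 = 146.
Two-sided p ≈ 0.0884, which is < 0.1, so reject H₀.
There is evidence that the true slope on soil temperature differs from -1.1363 µmol m⁻² s⁻¹ per unit, holding the other predictors fixed.

t = 1.715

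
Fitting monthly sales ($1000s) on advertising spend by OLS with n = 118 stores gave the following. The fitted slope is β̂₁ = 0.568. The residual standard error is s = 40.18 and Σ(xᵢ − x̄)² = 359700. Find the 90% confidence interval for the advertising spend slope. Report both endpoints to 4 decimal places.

SE(β̂₁) = s/√Sₓₓ = 40.18/√359700 = 0.0669946.
df = n − 2 = 116.
t* = t_{0.05, 116} = 1.658096.
Margin = t* × SE = 1.658096 × 0.0669946 = 0.111083.
CI: 0.568 ± 0.111083 → (0.4569, 0.6791).
With 90% confidence, each one-unit increase in advertising spend is associated with a change of between 0.4569 and 0.6791 $1000s in monthly sales.

(0.4569, 0.6791)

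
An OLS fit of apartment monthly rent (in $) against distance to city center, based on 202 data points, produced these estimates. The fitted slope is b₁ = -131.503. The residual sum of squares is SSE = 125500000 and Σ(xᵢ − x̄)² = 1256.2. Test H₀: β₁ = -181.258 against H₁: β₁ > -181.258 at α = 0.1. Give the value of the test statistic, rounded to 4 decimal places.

t = 2.2262

MSE = SSE/(n − 2) = 125500000/200 = 627500.
SE(b₁) = √(MSE/Sₓₓ) = √(627500/1256.2) = 22.35.
t = (-131.503 − (-181.258)) / 22.35 = 2.2262.
df = n − 2 = 200.
One-sided p ≈ 0.0136, which is < 0.1, so reject H₀.
There is evidence that the true slope on distance to city center exceeds -181.258 $ per unit.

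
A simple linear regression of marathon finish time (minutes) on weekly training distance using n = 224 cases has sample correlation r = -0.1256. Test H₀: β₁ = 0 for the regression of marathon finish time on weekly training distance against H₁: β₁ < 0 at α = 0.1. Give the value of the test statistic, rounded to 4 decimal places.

t = -1.8863

t = r·√(n − 2)/√(1 − r²) = -0.1256·√222/√0.984225 = -1.8863.
df = n − 2 = 222.
One-sided p ≈ 0.0303, which is < 0.1, so reject H₀.
There is evidence of a linear association between weekly training distance and marathon finish time.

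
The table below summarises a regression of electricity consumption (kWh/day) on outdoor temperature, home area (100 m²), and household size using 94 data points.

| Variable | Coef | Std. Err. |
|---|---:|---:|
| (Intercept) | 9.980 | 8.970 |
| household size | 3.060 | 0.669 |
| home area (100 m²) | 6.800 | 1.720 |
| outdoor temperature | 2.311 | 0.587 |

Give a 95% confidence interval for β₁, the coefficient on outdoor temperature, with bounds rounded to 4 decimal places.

(1.1448, 3.4772)

Read off: b = 2.311, SE = 0.587 for outdoor temperature.
df = n − k − 1 = 94 − 3 − 1 = 90.
t* = t_{0.025, 90} = 1.986675.
Margin = t* × SE = 1.986675 × 0.587 = 1.166178.
CI: 2.311 ± 1.166178 → (1.1448, 3.4772).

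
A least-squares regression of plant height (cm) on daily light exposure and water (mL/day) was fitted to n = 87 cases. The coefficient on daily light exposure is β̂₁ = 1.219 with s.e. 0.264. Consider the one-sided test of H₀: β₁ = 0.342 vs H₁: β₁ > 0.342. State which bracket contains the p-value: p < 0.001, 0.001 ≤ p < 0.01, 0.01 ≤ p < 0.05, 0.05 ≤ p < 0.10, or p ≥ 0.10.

t = (1.219 − 0.342) / 0.264 = 3.322.
df = n − k − 1 = 87 − 2 − 1 = 84.
One-sided p = P(T_{84} > t) ≈ 0.0007.
So p < 0.001.

p < 0.001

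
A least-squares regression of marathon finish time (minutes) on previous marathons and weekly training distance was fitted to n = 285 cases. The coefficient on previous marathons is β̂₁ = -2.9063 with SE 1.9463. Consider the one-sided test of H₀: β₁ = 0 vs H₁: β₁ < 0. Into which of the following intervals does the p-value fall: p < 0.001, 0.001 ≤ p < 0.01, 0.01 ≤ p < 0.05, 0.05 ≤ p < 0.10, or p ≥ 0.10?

0.05 ≤ p < 0.10

t = -2.9063 / 1.9463 = -1.493.
df = n − k − 1 = 285 − 2 − 1 = 282.
One-sided p = P(T_{282} < t) ≈ 0.0682.
So 0.05 ≤ p < 0.10.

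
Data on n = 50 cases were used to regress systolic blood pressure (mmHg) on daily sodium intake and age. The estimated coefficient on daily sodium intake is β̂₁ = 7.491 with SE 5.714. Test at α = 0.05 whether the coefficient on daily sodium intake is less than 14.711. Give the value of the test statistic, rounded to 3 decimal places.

t = -1.264

H₀: β₁ = 14.711 vs H₁: β₁ < 14.711.
t = (β̂₁ − β₁⁰)/SE = (7.491 − 14.711) / 5.714 = -1.264.
df = n − k − 1 = 50 − 2 − 1 = 47.
One-sided p ≈ 0.1063, which is ≥ 0.05, so fail to reject H₀.
The data do not give significant evidence that the true slope on daily sodium intake is below 14.711 mmHg per unit, holding the other predictors fixed.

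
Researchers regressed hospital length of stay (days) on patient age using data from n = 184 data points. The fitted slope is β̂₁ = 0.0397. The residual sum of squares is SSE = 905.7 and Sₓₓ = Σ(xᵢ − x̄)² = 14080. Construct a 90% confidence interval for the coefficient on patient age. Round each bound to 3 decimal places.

MSE = SSE/(n − 2) = 905.7/182 = 4.97637.
SE(β̂₁) = √(MSE/Sₓₓ) = √(4.97637/14080) = 0.0187999.
df = n − 2 = 182.
t* = t_{0.05, 182} = 1.653269.
Margin = t* × SE = 1.653269 × 0.0187999 = 0.03108.
CI: 0.0397 ± 0.03108 → (0.009, 0.071).
With 90% confidence, each one-unit increase in patient age is associated with a change of between 0.009 and 0.071 days in hospital length of stay.

(0.009, 0.071)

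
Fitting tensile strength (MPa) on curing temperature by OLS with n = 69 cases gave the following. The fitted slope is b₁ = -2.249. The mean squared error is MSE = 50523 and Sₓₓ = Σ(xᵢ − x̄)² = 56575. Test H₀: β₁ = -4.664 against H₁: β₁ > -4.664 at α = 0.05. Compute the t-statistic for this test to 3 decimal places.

t = 2.556

SE(b₁) = √(MSE/Sₓₓ) = √(50523/56575) = 0.945001.
t = (-2.249 − (-4.664)) / 0.945001 = 2.556.
df = n − 2 = 67.
One-sided p ≈ 0.0064, which is < 0.05, so reject H₀.
There is evidence that the true slope on curing temperature exceeds -4.664 MPa per unit.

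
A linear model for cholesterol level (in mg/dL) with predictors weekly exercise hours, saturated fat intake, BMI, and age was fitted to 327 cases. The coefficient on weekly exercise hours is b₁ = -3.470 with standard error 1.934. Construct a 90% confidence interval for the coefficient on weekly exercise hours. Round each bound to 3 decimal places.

(-6.660, -0.280)

df = n − k − 1 = 327 − 4 − 1 = 322.
t* = t_{0.05, 322} = 1.6496.
Margin = t* × SE = 1.6496 × 1.934 = 3.19033.
CI: -3.470 ± 3.19033 → (-6.660, -0.280).
With 90% confidence, each one-unit increase in weekly exercise hours is associated with a change of between -6.660 and -0.280 mg/dL in cholesterol level, holding the other predictors fixed.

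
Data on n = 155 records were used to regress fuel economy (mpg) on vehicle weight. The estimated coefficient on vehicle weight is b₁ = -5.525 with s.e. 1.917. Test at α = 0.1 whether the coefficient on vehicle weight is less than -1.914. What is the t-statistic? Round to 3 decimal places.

H₀: β₁ = -1.914 vs H₁: β₁ < -1.914.
t = (b₁ − β₁⁰)/SE = (-5.525 − (-1.914)) / 1.917 = -1.884.
df = n − 2 = 155 − 2 = 153.
One-sided p ≈ 0.0308, which is < 0.1, so reject H₀.
There is evidence that the true slope on vehicle weight is below -1.914 mpg per unit.

t = -1.884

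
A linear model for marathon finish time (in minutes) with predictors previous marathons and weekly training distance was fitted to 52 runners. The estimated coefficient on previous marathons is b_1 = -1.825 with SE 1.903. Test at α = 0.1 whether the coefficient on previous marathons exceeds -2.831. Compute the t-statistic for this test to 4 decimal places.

t = 0.5286

H₀: β₁ = -2.831 vs H₁: β₁ > -2.831.
t = (b_1 − β₁⁰)/SE = (-1.825 − (-2.831)) / 1.903 = 0.5286.
df = n − k − 1 = 52 − 2 − 1 = 49.
One-sided p ≈ 0.2997, which is ≥ 0.1, so fail to reject H₀.
The data do not give significant evidence that the true slope on previous marathons exceeds -2.831 minutes per unit, holding the other predictors fixed.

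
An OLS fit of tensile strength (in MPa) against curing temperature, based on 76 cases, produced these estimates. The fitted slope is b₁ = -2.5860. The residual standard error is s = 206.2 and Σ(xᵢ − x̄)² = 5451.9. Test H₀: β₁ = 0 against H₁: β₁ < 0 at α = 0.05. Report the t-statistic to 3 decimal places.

t = -0.926

SE(b₁) = s/√Sₓₓ = 206.2/√5451.9 = 2.79264.
t = -2.5860 / 2.79264 = -0.926.
df = n − 2 = 74.
One-sided p ≈ 0.1787, which is ≥ 0.05, so fail to reject H₀.
The data do not give significant evidence that the true slope on curing temperature is negative.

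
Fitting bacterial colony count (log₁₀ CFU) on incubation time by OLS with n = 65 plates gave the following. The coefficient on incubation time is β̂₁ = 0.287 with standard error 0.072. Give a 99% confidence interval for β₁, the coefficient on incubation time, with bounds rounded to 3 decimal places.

df = n − 2 = 65 − 2 = 63.
t* = t_{0.005, 63} = 2.656145.
Margin = t* × SE = 2.656145 × 0.072 = 0.19124.
CI: 0.287 ± 0.19124 → (0.096, 0.478).
With 99% confidence, each one-unit increase in incubation time is associated with a change of between 0.096 and 0.478 log₁₀ CFU in bacterial colony count.

(0.096, 0.478)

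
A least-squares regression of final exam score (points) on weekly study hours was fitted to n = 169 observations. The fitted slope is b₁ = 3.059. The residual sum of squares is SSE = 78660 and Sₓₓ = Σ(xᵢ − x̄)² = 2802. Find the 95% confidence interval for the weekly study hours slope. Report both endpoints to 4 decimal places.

MSE = SSE/(n − 2) = 78660/167 = 471.018.
SE(b₁) = √(MSE/Sₓₓ) = √(471.018/2802) = 0.410001.
df = n − 2 = 167.
t* = t_{0.025, 167} = 1.974271.
Margin = t* × SE = 1.974271 × 0.410001 = 0.809453.
CI: 3.059 ± 0.809453 → (2.2495, 3.8685).
With 95% confidence, each one-unit increase in weekly study hours is associated with a change of between 2.2495 and 3.8685 points in final exam score.

(2.2495, 3.8685)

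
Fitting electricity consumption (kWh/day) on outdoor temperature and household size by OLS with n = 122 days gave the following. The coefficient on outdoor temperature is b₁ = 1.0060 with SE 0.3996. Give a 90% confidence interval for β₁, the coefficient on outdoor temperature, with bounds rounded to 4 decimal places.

(0.3436, 1.6684)

df = n − k − 1 = 122 − 2 − 1 = 119.
t* = t_{0.05, 119} = 1.657759.
Margin = t* × SE = 1.657759 × 0.3996 = 0.662441.
CI: 1.0060 ± 0.662441 → (0.3436, 1.6684).
With 90% confidence, each one-unit increase in outdoor temperature is associated with a change of between 0.3436 and 1.6684 kWh/day in electricity consumption, holding the other predictors fixed.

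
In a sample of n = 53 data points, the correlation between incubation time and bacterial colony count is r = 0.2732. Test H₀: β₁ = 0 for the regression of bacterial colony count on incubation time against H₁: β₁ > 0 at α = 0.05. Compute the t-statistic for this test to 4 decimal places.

t = 2.0282

t = r·√(n − 2)/√(1 − r²) = 0.2732·√51/√0.925362 = 2.0282.
df = n − 2 = 51.
One-sided p ≈ 0.0239, which is < 0.05, so reject H₀.
There is evidence of a linear association between incubation time and bacterial colony count.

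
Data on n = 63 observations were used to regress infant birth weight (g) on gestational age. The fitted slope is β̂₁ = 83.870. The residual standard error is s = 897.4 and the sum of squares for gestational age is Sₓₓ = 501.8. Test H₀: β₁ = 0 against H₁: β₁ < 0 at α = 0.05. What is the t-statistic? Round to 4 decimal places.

t = 2.0936

SE(β̂₁) = s/√Sₓₓ = 897.4/√501.8 = 40.0609.
t = 83.870 / 40.0609 = 2.0936.
df = n − 2 = 61.
One-sided p ≈ 0.9798, which is ≥ 0.05, so fail to reject H₀.
The data do not give significant evidence that the true slope on gestational age is negative.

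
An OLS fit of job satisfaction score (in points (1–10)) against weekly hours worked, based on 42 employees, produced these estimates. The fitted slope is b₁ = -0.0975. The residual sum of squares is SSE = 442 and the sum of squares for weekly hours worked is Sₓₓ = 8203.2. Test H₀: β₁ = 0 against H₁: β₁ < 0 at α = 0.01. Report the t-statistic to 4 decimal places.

MSE = SSE/(n − 2) = 442/40 = 11.05.
SE(b₁) = √(MSE/Sₓₓ) = √(11.05/8203.2) = 0.036702.
t = -0.0975 / 0.036702 = -2.6565.
df = n − 2 = 40.
One-sided p ≈ 0.0056, which is < 0.01, so reject H₀.
There is evidence that the true slope on weekly hours worked is negative.

t = -2.6565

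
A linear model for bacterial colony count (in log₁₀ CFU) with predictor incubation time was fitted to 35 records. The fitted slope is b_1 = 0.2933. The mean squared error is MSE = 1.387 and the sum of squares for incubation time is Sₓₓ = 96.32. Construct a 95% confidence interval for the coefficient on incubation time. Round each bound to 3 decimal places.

(0.049, 0.537)

SE(b_1) = √(MSE/Sₓₓ) = √(1.387/96.32) = 0.12.
df = n − 2 = 33.
t* = t_{0.025, 33} = 2.034515.
Margin = t* × SE = 2.034515 × 0.12 = 0.24414.
CI: 0.2933 ± 0.24414 → (0.049, 0.537).
With 95% confidence, each one-unit increase in incubation time is associated with a change of between 0.049 and 0.537 log₁₀ CFU in bacterial colony count.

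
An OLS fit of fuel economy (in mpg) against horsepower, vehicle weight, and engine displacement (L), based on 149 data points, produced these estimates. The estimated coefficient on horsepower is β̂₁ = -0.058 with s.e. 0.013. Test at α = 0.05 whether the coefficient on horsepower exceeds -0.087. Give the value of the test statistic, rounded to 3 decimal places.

t = 2.231

H₀: β₁ = -0.087 vs H₁: β₁ > -0.087.
t = (β̂₁ − β₁⁰)/SE = (-0.058 − (-0.087)) / 0.013 = 2.231.
df = n − k − 1 = 149 − 3 − 1 = 145.
One-sided p ≈ 0.0136, which is < 0.05, so reject H₀.
There is evidence that the true slope on horsepower exceeds -0.087 mpg per unit, holding the other predictors fixed.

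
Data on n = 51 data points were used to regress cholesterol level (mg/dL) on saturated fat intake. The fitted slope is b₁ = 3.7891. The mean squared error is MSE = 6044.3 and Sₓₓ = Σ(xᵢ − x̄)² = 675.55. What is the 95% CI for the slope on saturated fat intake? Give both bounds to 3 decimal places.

(-2.222, 9.800)

SE(b₁) = √(MSE/Sₓₓ) = √(6044.3/675.55) = 2.99119.
df = n − 2 = 49.
t* = t_{0.025, 49} = 2.009575.
Margin = t* × SE = 2.009575 × 2.99119 = 6.01102.
CI: 3.7891 ± 6.01102 → (-2.222, 9.800).
With 95% confidence, each one-unit increase in saturated fat intake is associated with a change of between -2.222 and 9.800 mg/dL in cholesterol level.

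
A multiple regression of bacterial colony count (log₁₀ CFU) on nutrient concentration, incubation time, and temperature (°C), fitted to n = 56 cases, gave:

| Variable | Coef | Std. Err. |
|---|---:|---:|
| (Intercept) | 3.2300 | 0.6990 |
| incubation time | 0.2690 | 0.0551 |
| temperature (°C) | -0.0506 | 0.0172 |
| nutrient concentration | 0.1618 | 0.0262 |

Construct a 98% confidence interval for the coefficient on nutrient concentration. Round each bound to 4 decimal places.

(0.0989, 0.2247)

Read off: b = 0.1618, SE = 0.0262 for nutrient concentration.
df = n − k − 1 = 56 − 3 − 1 = 52.
t* = t_{0.01, 52} = 2.400225.
Margin = t* × SE = 2.400225 × 0.0262 = 0.062886.
CI: 0.1618 ± 0.062886 → (0.0989, 0.2247).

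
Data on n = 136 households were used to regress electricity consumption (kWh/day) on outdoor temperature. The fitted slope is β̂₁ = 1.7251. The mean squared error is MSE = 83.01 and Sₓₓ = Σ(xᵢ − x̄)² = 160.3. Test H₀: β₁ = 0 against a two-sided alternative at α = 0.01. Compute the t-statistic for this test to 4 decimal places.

SE(β̂₁) = √(MSE/Sₓₓ) = √(83.01/160.3) = 0.719612.
t = 1.7251 / 0.719612 = 2.3973.
df = n − 2 = 134.
Two-sided p ≈ 0.0179, which is ≥ 0.01, so fail to reject H₀.
The data do not give significant evidence of an association between outdoor temperature and electricity consumption.

t = 2.3973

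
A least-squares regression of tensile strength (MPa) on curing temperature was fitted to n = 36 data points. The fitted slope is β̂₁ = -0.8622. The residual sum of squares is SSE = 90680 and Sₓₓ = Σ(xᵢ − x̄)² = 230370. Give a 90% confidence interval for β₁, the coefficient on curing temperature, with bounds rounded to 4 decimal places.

MSE = SSE/(n − 2) = 90680/34 = 2667.06.
SE(β̂₁) = √(MSE/Sₓₓ) = √(2667.06/230370) = 0.107598.
df = n − 2 = 34.
t* = t_{0.05, 34} = 1.690924.
Margin = t* × SE = 1.690924 × 0.107598 = 0.181940.
CI: -0.8622 ± 0.181940 → (-1.0441, -0.6803).
With 90% confidence, each one-unit increase in curing temperature is associated with a change of between -1.0441 and -0.6803 MPa in tensile strength.

(-1.0441, -0.6803)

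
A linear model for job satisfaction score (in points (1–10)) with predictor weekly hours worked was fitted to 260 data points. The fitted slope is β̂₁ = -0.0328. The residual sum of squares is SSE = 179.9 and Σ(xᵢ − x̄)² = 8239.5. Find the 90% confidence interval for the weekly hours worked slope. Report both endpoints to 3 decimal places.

(-0.048, -0.018)

MSE = SSE/(n − 2) = 179.9/258 = 0.697287.
SE(β̂₁) = √(MSE/Sₓₓ) = √(0.697287/8239.5) = 0.00919931.
df = n − 2 = 258.
t* = t_{0.05, 258} = 1.650781.
Margin = t* × SE = 1.650781 × 0.00919931 = 0.01519.
CI: -0.0328 ± 0.01519 → (-0.048, -0.018).
With 90% confidence, each one-unit increase in weekly hours worked is associated with a change of between -0.048 and -0.018 points (1–10) in job satisfaction score.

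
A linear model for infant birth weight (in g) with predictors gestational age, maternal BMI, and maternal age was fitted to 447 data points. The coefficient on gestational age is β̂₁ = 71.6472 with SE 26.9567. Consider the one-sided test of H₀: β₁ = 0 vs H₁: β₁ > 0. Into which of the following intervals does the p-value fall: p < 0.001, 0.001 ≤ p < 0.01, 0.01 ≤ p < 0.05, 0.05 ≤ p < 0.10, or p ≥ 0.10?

0.001 ≤ p < 0.01

t = 71.6472 / 26.9567 = 2.658.
df = n − k − 1 = 447 − 3 − 1 = 443.
One-sided p = P(T_{443} > t) ≈ 0.0041.
So 0.001 ≤ p < 0.01.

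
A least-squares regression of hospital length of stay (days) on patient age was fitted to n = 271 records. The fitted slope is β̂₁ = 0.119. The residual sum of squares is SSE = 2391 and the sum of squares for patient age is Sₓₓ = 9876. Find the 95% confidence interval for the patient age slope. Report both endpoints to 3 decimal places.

(0.060, 0.178)

MSE = SSE/(n − 2) = 2391/269 = 8.88848.
SE(β̂₁) = √(MSE/Sₓₓ) = √(8.88848/9876) = 0.0300001.
df = n − 2 = 269.
t* = t_{0.025, 269} = 1.968822.
Margin = t* × SE = 1.968822 × 0.0300001 = 0.05906.
CI: 0.119 ± 0.05906 → (0.060, 0.178).
With 95% confidence, each one-unit increase in patient age is associated with a change of between 0.060 and 0.178 days in hospital length of stay.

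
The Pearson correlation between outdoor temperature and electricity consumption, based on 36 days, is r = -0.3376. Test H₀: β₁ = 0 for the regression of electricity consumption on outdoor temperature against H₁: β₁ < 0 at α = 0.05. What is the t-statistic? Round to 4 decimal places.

t = r·√(n − 2)/√(1 − r²) = -0.3376·√34/√0.886026 = -2.0913.
df = n − 2 = 34.
One-sided p ≈ 0.0220, which is < 0.05, so reject H₀.
There is evidence of a linear association between outdoor temperature and electricity consumption.

t = -2.0913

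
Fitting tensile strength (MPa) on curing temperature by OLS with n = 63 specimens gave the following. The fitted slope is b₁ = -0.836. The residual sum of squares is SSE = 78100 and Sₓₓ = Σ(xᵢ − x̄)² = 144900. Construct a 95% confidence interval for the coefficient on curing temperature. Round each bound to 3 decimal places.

(-1.024, -0.648)

MSE = SSE/(n − 2) = 78100/61 = 1280.33.
SE(b₁) = √(MSE/Sₓₓ) = √(1280.33/144900) = 0.0939997.
df = n − 2 = 61.
t* = t_{0.025, 61} = 1.999624.
Margin = t* × SE = 1.999624 × 0.0939997 = 0.18796.
CI: -0.836 ± 0.18796 → (-1.024, -0.648).
With 95% confidence, each one-unit increase in curing temperature is associated with a change of between -1.024 and -0.648 MPa in tensile strength.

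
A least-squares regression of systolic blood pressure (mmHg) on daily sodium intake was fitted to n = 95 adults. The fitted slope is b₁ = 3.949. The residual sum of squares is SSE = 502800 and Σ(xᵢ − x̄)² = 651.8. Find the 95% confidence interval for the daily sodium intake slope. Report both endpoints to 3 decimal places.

(-1.770, 9.668)

MSE = SSE/(n − 2) = 502800/93 = 5406.45.
SE(b₁) = √(MSE/Sₓₓ) = √(5406.45/651.8) = 2.88004.
df = n − 2 = 93.
t* = t_{0.025, 93} = 1.985802.
Margin = t* × SE = 1.985802 × 2.88004 = 5.71919.
CI: 3.949 ± 5.71919 → (-1.770, 9.668).
With 95% confidence, each one-unit increase in daily sodium intake is associated with a change of between -1.770 and 9.668 mmHg in systolic blood pressure.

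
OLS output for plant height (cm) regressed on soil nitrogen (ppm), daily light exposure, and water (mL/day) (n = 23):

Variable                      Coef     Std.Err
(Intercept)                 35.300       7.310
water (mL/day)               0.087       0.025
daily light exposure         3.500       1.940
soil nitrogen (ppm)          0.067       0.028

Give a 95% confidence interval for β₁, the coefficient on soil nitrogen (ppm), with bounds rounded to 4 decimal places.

(0.0084, 0.1256)

Read off: b = 0.067, SE = 0.028 for soil nitrogen (ppm).
df = n − k − 1 = 23 − 3 − 1 = 19.
t* = t_{0.025, 19} = 2.093024.
Margin = t* × SE = 2.093024 × 0.028 = 0.058605.
CI: 0.067 ± 0.058605 → (0.0084, 0.1256).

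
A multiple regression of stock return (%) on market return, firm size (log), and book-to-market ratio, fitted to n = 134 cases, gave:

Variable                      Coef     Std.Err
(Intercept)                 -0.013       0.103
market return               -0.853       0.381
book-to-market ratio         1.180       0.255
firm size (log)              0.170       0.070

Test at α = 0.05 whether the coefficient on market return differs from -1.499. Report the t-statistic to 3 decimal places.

t = 1.696

Read off: b = -0.853, SE = 0.381 for market return.
H₀: β₁ = -1.499 vs H₁: β₁ ≠ -1.499.
t = (-0.853 − (-1.499)) / 0.381 = 1.696.
df = n − k − 1 = 134 − 3 − 1 = 130.
Two-sided p ≈ 0.0924, which is ≥ 0.05, so fail to reject H₀.
The data are consistent with a true slope of -1.499 % per unit of market return, holding the other predictors fixed.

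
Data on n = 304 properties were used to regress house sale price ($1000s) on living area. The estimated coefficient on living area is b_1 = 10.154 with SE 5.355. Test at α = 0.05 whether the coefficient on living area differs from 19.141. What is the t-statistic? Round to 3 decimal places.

H₀: β₁ = 19.141 vs H₁: β₁ ≠ 19.141.
t = (b_1 − β₁⁰)/SE = (10.154 − 19.141) / 5.355 = -1.678.
df = n − 2 = 304 − 2 = 302.
Two-sided p ≈ 0.0943, which is ≥ 0.05, so fail to reject H₀.
The data are consistent with a true slope of 19.141 $1000s per unit of living area.

t = -1.678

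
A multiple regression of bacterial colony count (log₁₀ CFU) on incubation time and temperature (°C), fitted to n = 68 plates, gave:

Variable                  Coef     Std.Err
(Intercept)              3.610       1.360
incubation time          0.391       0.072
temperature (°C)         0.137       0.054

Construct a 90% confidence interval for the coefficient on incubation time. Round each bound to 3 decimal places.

Read off: b = 0.391, SE = 0.072 for incubation time.
df = n − k − 1 = 68 − 2 − 1 = 65.
t* = t_{0.05, 65} = 1.668636.
Margin = t* × SE = 1.668636 × 0.072 = 0.12014.
CI: 0.391 ± 0.12014 → (0.271, 0.511).

(0.271, 0.511)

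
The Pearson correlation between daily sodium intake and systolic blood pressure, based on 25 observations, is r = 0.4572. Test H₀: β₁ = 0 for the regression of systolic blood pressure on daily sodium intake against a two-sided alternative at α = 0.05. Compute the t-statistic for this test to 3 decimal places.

t = r·√(n − 2)/√(1 − r²) = 0.4572·√23/√0.790968 = 2.465.
df = n − 2 = 23.
Two-sided p ≈ 0.0216, which is < 0.05, so reject H₀.
There is evidence of a linear association between daily sodium intake and systolic blood pressure.

t = 2.465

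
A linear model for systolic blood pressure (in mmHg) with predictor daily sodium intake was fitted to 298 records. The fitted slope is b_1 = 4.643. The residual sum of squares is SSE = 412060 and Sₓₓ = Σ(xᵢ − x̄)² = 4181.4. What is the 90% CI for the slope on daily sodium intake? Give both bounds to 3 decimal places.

MSE = SSE/(n − 2) = 412060/296 = 1392.09.
SE(b_1) = √(MSE/Sₓₓ) = √(1392.09/4181.4) = 0.576997.
df = n − 2 = 296.
t* = t_{0.05, 296} = 1.650018.
Margin = t* × SE = 1.650018 × 0.576997 = 0.95206.
CI: 4.643 ± 0.95206 → (3.691, 5.595).
With 90% confidence, each one-unit increase in daily sodium intake is associated with a change of between 3.691 and 5.595 mmHg in systolic blood pressure.

(3.691, 5.595)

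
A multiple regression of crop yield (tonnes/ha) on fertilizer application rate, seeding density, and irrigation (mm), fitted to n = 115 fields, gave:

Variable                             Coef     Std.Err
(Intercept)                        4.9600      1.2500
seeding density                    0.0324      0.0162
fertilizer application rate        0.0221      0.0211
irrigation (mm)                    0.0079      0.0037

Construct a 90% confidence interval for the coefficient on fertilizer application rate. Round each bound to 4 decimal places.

(-0.0129, 0.0571)

Read off: b = 0.0221, SE = 0.0211 for fertilizer application rate.
df = n − k − 1 = 115 − 3 − 1 = 111.
t* = t_{0.05, 111} = 1.658697.
Margin = t* × SE = 1.658697 × 0.0211 = 0.034999.
CI: 0.0221 ± 0.034999 → (-0.0129, 0.0571).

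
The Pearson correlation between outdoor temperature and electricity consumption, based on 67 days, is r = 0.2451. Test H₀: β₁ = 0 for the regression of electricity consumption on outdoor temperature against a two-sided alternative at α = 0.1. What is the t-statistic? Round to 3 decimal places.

t = 2.038

t = r·√(n − 2)/√(1 − r²) = 0.2451·√65/√0.939926 = 2.038.
df = n − 2 = 65.
Two-sided p ≈ 0.0456, which is < 0.1, so reject H₀.
There is evidence of a linear association between outdoor temperature and electricity consumption.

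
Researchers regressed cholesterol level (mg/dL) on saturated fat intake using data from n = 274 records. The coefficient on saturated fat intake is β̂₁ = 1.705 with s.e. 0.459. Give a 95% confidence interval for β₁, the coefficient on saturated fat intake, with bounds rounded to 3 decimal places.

(0.801, 2.609)

df = n − 2 = 274 − 2 = 272.
t* = t_{0.025, 272} = 1.968724.
Margin = t* × SE = 1.968724 × 0.459 = 0.90364.
CI: 1.705 ± 0.90364 → (0.801, 2.609).
With 95% confidence, each one-unit increase in saturated fat intake is associated with a change of between 0.801 and 2.609 mg/dL in cholesterol level.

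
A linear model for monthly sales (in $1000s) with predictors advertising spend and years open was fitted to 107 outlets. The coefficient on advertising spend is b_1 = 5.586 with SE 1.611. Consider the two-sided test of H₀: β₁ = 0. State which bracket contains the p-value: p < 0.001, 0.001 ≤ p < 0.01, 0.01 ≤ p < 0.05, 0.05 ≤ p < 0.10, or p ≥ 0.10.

p < 0.001

t = 5.586 / 1.611 = 3.467.
df = n − k − 1 = 107 − 2 − 1 = 104.
Two-sided p = 2·P(T_{104} > |t|) ≈ 0.0008.
So p < 0.001.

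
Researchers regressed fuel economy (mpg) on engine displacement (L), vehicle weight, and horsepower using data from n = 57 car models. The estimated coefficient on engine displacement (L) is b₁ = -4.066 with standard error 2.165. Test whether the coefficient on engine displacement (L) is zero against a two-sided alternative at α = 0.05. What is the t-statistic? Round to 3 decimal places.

H₀: β₁ = 0 vs H₁: β₁ ≠ 0.
t = (b₁ − β₁⁰)/SE = -4.066 / 2.165 = -1.878.
df = n − k − 1 = 57 − 3 − 1 = 53.
Two-sided p ≈ 0.0659, which is ≥ 0.05, so fail to reject H₀.
The data do not give significant evidence of an association between engine displacement (L) and fuel economy, after adjusting for the other predictors.

t = -1.878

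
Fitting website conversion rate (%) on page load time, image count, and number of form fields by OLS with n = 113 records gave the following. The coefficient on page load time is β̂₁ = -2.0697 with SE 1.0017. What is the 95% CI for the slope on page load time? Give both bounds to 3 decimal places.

(-4.055, -0.084)

df = n − k − 1 = 113 − 3 − 1 = 109.
t* = t_{0.025, 109} = 1.981967.
Margin = t* × SE = 1.981967 × 1.0017 = 1.98534.
CI: -2.0697 ± 1.98534 → (-4.055, -0.084).
With 95% confidence, each one-unit increase in page load time is associated with a change of between -4.055 and -0.084 % in website conversion rate, holding the other predictors fixed.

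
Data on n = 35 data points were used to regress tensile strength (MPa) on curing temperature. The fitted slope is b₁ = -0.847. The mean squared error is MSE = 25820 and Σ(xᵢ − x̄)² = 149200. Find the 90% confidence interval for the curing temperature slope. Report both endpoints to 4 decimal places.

SE(b₁) = √(MSE/Sₓₓ) = √(25820/149200) = 0.416.
df = n − 2 = 33.
t* = t_{0.05, 33} = 1.69236.
Margin = t* × SE = 1.69236 × 0.416 = 0.704022.
CI: -0.847 ± 0.704022 → (-1.5510, -0.1430).
With 90% confidence, each one-unit increase in curing temperature is associated with a change of between -1.5510 and -0.1430 MPa in tensile strength.

(-1.5510, -0.1430)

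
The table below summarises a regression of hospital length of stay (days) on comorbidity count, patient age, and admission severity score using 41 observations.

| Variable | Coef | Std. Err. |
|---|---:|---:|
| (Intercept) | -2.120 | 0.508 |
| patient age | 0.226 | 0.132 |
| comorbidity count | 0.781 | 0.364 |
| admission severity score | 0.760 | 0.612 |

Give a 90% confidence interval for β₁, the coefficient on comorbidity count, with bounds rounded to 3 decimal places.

Read off: b = 0.781, SE = 0.364 for comorbidity count.
df = n − k − 1 = 41 − 3 − 1 = 37.
t* = t_{0.05, 37} = 1.687094.
Margin = t* × SE = 1.687094 × 0.364 = 0.61410.
CI: 0.781 ± 0.61410 → (0.167, 1.395).

(0.167, 1.395)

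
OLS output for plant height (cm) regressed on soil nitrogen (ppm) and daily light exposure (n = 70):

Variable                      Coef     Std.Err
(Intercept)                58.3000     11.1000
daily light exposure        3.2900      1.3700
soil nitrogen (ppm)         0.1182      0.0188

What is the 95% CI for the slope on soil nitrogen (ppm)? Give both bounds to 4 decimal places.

Read off: b = 0.1182, SE = 0.0188 for soil nitrogen (ppm).
df = n − k − 1 = 70 − 2 − 1 = 67.
t* = t_{0.025, 67} = 1.996008.
Margin = t* × SE = 1.996008 × 0.0188 = 0.037525.
CI: 0.1182 ± 0.037525 → (0.0807, 0.1557).

(0.0807, 0.1557)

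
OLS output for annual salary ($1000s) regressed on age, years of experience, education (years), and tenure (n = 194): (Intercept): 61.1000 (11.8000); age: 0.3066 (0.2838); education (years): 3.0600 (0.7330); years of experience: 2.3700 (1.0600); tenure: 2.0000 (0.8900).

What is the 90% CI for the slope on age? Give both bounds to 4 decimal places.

(-0.1625, 0.7757)

Read off: b = 0.3066, SE = 0.2838 for age.
df = n − k − 1 = 194 − 4 − 1 = 189.
t* = t_{0.05, 189} = 1.652956.
Margin = t* × SE = 1.652956 × 0.2838 = 0.469109.
CI: 0.3066 ± 0.469109 → (-0.1625, 0.7757).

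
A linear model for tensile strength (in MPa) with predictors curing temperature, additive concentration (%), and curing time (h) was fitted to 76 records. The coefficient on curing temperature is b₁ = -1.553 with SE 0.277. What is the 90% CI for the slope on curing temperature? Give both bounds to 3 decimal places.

df = n − k − 1 = 76 − 3 − 1 = 72.
t* = t_{0.05, 72} = 1.666294.
Margin = t* × SE = 1.666294 × 0.277 = 0.46156.
CI: -1.553 ± 0.46156 → (-2.015, -1.091).
With 90% confidence, each one-unit increase in curing temperature is associated with a change of between -2.015 and -1.091 MPa in tensile strength, holding the other predictors fixed.

(-2.015, -1.091)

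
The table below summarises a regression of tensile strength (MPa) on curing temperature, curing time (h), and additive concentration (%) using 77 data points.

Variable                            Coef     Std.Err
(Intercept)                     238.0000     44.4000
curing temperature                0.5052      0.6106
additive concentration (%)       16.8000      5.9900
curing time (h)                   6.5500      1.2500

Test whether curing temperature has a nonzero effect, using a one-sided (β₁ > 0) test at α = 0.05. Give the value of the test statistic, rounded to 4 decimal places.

t = 0.8274

Read off: b = 0.5052, SE = 0.6106 for curing temperature.
H₀: β₁ = 0 vs H₁: β₁ > 0.
t = 0.5052 / 0.6106 = 0.8274.
df = n − k − 1 = 77 − 3 − 1 = 73.
One-sided p ≈ 0.2054, which is ≥ 0.05, so fail to reject H₀.
The data do not give significant evidence that the true slope on curing temperature is positive, holding the other predictors fixed.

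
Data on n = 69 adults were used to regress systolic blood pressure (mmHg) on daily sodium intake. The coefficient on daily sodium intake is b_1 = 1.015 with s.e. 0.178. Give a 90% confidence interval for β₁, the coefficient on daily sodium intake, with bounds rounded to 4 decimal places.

df = n − 2 = 69 − 2 = 67.
t* = t_{0.05, 67} = 1.667916.
Margin = t* × SE = 1.667916 × 0.178 = 0.296889.
CI: 1.015 ± 0.296889 → (0.7181, 1.3119).
With 90% confidence, each one-unit increase in daily sodium intake is associated with a change of between 0.7181 and 1.3119 mmHg in systolic blood pressure.

(0.7181, 1.3119)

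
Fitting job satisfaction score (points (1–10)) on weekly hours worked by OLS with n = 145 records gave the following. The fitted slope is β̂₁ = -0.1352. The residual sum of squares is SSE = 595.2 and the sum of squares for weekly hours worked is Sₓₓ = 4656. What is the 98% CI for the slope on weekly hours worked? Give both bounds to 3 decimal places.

(-0.206, -0.065)

MSE = SSE/(n − 2) = 595.2/143 = 4.16224.
SE(β̂₁) = √(MSE/Sₓₓ) = √(4.16224/4656) = 0.029899.
df = n − 2 = 143.
t* = t_{0.01, 143} = 2.352707.
Margin = t* × SE = 2.352707 × 0.029899 = 0.07034.
CI: -0.1352 ± 0.07034 → (-0.206, -0.065).
With 98% confidence, each one-unit increase in weekly hours worked is associated with a change of between -0.206 and -0.065 points (1–10) in job satisfaction score.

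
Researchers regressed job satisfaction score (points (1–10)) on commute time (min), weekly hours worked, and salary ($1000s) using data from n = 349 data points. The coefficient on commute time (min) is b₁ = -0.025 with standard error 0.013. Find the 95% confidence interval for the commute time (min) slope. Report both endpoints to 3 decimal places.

df = n − k − 1 = 349 − 3 − 1 = 345.
t* = t_{0.025, 345} = 1.966864.
Margin = t* × SE = 1.966864 × 0.013 = 0.02557.
CI: -0.025 ± 0.02557 → (-0.051, 0.001).
With 95% confidence, each one-unit increase in commute time (min) is associated with a change of between -0.051 and 0.001 points (1–10) in job satisfaction score, holding the other predictors fixed.

(-0.051, 0.001)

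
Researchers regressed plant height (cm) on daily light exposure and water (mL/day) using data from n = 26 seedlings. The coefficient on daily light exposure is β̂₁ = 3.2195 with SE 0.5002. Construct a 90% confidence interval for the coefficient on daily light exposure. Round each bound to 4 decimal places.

df = n − k − 1 = 26 − 2 − 1 = 23.
t* = t_{0.05, 23} = 1.713872.
Margin = t* × SE = 1.713872 × 0.5002 = 0.857279.
CI: 3.2195 ± 0.857279 → (2.3622, 4.0768).
With 90% confidence, each one-unit increase in daily light exposure is associated with a change of between 2.3622 and 4.0768 cm in plant height, holding the other predictors fixed.

(2.3622, 4.0768)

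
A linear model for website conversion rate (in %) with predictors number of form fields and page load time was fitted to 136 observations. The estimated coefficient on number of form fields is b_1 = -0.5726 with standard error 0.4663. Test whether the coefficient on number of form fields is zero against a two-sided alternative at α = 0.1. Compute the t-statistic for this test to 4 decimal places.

t = -1.2280

H₀: β₁ = 0 vs H₁: β₁ ≠ 0.
t = (b_1 − β₁⁰)/SE = -0.5726 / 0.4663 = -1.2280.
df = n − k − 1 = 136 − 2 − 1 = 133.
Two-sided p ≈ 0.2216, which is ≥ 0.1, so fail to reject H₀.
The data do not give significant evidence of an association between number of form fields and website conversion rate, after adjusting for the other predictors.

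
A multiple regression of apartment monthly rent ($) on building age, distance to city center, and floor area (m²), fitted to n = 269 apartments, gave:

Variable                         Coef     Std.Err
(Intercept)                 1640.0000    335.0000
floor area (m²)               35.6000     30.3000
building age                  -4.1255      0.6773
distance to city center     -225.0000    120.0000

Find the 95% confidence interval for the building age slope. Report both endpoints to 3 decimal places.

Read off: b = -4.1255, SE = 0.6773 for building age.
df = n − k − 1 = 269 − 3 − 1 = 265.
t* = t_{0.025, 265} = 1.968956.
Margin = t* × SE = 1.968956 × 0.6773 = 1.33357.
CI: -4.1255 ± 1.33357 → (-5.459, -2.792).

(-5.459, -2.792)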